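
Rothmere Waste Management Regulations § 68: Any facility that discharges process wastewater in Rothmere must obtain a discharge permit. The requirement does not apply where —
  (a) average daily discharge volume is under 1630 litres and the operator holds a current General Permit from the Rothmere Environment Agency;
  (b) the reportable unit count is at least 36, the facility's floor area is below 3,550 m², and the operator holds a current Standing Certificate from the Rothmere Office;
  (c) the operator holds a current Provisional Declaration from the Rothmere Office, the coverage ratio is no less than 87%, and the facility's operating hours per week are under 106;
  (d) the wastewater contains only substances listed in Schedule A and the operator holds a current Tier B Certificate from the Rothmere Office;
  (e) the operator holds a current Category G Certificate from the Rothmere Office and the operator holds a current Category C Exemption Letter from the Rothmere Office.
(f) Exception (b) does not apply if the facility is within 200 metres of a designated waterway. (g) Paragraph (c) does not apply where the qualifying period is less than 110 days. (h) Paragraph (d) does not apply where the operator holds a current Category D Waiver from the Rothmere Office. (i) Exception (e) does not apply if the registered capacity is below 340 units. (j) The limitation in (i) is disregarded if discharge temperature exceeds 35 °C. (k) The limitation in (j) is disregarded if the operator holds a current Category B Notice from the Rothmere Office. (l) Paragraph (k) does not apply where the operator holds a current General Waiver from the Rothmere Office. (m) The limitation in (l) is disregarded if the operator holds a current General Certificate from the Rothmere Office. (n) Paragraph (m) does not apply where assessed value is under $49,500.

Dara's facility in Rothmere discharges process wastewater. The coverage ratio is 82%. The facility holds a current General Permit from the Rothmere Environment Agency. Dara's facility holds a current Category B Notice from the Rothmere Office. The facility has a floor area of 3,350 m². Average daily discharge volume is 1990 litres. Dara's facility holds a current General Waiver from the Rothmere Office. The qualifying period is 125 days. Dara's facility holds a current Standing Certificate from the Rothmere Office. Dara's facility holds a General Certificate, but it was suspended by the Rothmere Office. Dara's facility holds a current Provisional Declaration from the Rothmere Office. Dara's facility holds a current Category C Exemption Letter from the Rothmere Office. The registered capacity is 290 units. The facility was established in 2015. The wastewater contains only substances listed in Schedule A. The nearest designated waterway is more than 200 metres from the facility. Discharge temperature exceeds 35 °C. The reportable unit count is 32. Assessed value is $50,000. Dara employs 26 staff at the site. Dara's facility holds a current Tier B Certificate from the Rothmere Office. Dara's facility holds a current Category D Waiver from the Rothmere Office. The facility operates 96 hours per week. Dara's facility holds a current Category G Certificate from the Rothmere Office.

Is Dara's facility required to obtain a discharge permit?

No — exception (e) applies; Dara's facility is not required to obtain a discharge permit.

Exception (a) requires that average daily discharge volume is under 1630 litres; but average daily discharge volume is 1990 litres, not under 1630 litres, so (a) is unavailable.
Exception (b) requires that the reportable unit count is at least 36; but the reportable unit count is 32, short of 36, so (b) is unavailable.
Exception (c) requires that the coverage ratio is no less than 87%; but the coverage ratio is 82%, short of 87%, so (c) is unavailable.
Exception (d) is satisfied on its face — the wastewater is Schedule-A-only; a current Tier B Certificate is held. However, paragraph (h) must be considered: (h) operates against (d): a current Category D Waiver is held. So (d) is unavailable.
Exception (e): a current Category G Certificate is held; a current Category C Exemption Letter is held — every condition holds. As to paragraphs (i)–(n): (i) is triggered (the registered capacity is 290 units, below the 340 units limit), but is overridden by (j): (j) applies — discharge temperature exceeds 35 °C. (k) is triggered (a current Category B Notice is held), but yields to (l): (l) operates against (k): a current General Waiver is held. (m), which would lift (l), is not triggered — the General Certificate is not current. (e) remains available.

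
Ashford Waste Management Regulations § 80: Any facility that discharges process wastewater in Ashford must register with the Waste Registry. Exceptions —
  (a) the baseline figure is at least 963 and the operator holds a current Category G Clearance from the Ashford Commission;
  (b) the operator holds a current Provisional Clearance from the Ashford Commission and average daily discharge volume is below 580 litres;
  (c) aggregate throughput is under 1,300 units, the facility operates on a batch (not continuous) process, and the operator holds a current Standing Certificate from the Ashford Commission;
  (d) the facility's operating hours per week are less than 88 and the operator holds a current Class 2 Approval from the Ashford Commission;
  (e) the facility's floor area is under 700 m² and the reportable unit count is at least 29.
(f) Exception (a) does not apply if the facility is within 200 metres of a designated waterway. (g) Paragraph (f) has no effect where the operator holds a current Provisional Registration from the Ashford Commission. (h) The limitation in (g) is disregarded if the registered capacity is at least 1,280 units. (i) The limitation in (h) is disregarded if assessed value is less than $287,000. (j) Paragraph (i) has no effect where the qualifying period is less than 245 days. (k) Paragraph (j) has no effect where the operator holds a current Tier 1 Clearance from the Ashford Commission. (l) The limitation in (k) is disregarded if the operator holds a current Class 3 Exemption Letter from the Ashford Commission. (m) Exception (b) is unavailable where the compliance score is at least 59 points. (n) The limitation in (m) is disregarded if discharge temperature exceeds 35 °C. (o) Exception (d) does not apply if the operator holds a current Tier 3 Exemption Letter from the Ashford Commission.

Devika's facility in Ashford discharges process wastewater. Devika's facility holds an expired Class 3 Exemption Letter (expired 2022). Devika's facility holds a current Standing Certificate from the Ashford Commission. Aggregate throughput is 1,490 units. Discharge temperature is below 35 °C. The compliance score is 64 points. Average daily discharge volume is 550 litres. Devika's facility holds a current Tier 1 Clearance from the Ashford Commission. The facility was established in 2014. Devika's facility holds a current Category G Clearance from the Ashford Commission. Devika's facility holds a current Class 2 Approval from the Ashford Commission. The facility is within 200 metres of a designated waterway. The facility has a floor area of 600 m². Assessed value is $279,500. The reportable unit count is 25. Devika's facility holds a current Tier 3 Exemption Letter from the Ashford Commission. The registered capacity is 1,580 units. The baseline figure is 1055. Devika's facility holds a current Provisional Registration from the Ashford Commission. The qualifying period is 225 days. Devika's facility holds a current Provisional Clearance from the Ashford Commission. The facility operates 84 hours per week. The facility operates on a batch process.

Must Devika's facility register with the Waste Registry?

No — exception (a) applies; Devika's facility is not required to register with the Waste Registry.

Exception (a)'s conditions are all satisfied: the baseline figure is 1,055, meeting the 963 threshold; a current Category G Clearance is held. As to paragraphs (f)–(l): (f) is engaged (the facility is within 200 m of a designated waterway), but is itself disapplied by (g): (g) operates — a current Provisional Registration is held. (h) is engaged (the registered capacity is 1,580 units, meeting the 1,280 units threshold), but is overridden by (i): (i) operates against (h): assessed value is $279,500, less than the $287,000 limit. (j) would limit (i) — the qualifying period is 225 days, less than the 245 days limit — but (k) sets (j) aside: (k) is triggered — a current Tier 1 Clearance is held. (l), which would lift (k), is not triggered — no current Class 3 Exemption Letter is held. Exception (a) stands.
All of (b)'s requirements are met (a current Provisional Clearance is held; average daily discharge volume is 550 litres, below the 580 litres limit). But applying paragraphs (m)–(n): (m) operates against (b): the compliance score is 64 points, meeting the 59 points threshold. (n) is not engaged (discharge temperature is below 35 °C), so (m) stands. (b) is therefore removed.
Exception (c) fails — aggregate throughput is 1,490 units, not under 1,300 units.
Exception (d)'s conditions are all satisfied: the facility's operating hours per week are 84, less than the 88 limit; a current Class 2 Approval is held. However, paragraph (o) must be considered: (o) operates against (d): a current Tier 3 Exemption Letter is held. So (d) is unavailable.
Exception (e) requires that the reportable unit count is at least 29; but the reportable unit count is 25, short of 29, so (e) is unavailable.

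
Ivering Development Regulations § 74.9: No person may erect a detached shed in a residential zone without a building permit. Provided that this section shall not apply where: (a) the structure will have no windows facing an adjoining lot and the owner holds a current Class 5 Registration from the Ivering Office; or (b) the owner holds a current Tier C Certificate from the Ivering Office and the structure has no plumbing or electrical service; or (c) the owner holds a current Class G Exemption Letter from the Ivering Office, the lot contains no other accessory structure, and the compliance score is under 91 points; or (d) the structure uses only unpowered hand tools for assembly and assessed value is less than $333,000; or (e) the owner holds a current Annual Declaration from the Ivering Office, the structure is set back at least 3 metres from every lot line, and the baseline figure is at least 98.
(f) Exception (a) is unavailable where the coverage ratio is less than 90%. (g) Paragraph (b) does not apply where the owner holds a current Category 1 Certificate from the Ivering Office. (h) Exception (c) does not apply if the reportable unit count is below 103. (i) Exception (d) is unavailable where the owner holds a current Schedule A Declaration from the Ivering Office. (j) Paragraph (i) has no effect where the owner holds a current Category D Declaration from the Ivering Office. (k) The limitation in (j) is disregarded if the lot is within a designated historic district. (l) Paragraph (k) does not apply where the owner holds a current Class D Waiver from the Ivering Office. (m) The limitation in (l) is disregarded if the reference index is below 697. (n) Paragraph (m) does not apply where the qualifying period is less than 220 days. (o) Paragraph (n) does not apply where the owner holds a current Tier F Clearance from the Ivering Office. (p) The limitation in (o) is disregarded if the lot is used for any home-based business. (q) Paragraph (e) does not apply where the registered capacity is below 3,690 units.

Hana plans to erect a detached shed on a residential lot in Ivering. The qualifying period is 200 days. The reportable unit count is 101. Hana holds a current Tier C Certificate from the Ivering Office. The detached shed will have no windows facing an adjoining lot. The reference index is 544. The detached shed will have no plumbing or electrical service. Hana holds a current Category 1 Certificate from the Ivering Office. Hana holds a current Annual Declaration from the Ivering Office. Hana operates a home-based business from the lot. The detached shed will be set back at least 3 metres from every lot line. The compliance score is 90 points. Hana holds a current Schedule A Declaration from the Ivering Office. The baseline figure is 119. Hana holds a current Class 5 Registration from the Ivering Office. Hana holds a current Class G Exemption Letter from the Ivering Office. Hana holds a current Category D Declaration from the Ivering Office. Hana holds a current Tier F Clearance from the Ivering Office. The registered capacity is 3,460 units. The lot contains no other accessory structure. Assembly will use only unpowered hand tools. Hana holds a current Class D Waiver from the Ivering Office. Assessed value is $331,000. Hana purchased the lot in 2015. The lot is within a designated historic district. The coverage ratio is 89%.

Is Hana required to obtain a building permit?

No — exception (d) applies; Hana does not need a building permit.

Exception (a)'s conditions are all satisfied: no windows face an adjoining lot; a current Class 5 Registration is held. Turning to paragraph (f): (f) operates against (a): the coverage ratio is 89%, less than the 90% limit. (a) is therefore removed.
Exception (b) is satisfied on its face — a current Tier C Certificate is held; there is no plumbing or electrical service. However, paragraph (g) must be considered: (g) operates against (b): a current Category 1 Certificate is held. So (b) is unavailable.
Exception (c): a current Class G Exemption Letter is held; the lot has no other accessory structure; the compliance score is 90 points, under the 91 points limit — every condition holds. But applying paragraph (h): (h) operates against (c): the reportable unit count is 101, below the 103 limit. So (c) is unavailable.
All of (d)'s requirements are met (assembly uses only hand tools; assessed value is $331,000, less than the $333,000 limit). As to paragraphs (i)–(p): (i) is engaged (a current Schedule A Declaration is held), but yields to (j): (j) operates against (i): a current Category D Declaration is held. (k) applies (the lot is in a historic district), but yields to (l): (l) operates against (k): a current Class D Waiver is held. (m) applies (the reference index is 544, below the 697 limit), but is itself disapplied by (n): (n) is engaged — the qualifying period is 200 days, less than the 220 days limit. (o) is triggered (a current Tier F Clearance is held), but is set aside by (p): (p) is engaged — a home-based business operates on the lot. (d) remains available.
Exception (e) is satisfied on its face — a current Annual Declaration is held; the setback is at least 3 m on every side; the baseline figure is 119, meeting the 98 threshold. However, paragraph (q) must be considered: (q) operates against (e): the registered capacity is 3,460 units, below the 3,690 units limit. (e) is therefore removed.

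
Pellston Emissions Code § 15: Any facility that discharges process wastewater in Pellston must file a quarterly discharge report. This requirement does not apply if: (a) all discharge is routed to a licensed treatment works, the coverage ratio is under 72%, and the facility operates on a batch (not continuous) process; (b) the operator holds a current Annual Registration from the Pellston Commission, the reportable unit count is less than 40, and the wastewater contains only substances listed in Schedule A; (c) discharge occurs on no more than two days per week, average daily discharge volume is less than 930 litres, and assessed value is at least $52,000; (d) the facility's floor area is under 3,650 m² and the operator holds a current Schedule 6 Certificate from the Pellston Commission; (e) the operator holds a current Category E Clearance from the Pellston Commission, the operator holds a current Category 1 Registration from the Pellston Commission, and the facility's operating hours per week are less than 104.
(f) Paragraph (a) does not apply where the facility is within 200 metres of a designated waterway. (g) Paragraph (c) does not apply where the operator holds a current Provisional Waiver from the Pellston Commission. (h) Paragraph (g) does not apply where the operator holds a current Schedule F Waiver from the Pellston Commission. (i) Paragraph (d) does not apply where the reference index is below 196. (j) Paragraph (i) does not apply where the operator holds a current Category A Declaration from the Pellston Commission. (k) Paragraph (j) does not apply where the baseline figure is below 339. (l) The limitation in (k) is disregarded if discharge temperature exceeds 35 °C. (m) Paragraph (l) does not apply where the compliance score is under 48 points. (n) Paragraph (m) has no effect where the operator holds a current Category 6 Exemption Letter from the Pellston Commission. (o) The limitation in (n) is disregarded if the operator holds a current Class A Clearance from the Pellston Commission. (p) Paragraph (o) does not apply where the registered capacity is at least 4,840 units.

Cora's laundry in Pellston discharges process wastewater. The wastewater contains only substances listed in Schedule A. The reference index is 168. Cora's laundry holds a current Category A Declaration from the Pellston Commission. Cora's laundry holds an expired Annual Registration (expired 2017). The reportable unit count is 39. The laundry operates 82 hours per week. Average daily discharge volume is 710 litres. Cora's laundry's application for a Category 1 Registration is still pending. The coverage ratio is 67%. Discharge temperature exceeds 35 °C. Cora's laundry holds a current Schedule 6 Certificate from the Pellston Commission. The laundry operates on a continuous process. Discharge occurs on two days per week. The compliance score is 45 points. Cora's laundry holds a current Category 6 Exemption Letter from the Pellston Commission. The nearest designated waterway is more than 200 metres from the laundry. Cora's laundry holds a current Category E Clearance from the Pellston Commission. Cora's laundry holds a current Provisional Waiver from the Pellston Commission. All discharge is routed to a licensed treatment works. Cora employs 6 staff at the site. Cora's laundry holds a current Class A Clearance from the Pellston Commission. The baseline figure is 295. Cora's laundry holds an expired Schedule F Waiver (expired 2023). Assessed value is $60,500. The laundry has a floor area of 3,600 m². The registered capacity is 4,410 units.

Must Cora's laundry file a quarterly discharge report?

Yes — Cora's laundry must file a quarterly discharge report.

Exception (a) does not apply: the facility operates on a continuous process.
Exception (b) requires that the operator holds a current Annual Registration from the Pellston Commission; but the Annual Registration is not current, so (b) is unavailable.
Exception (c): discharge occurs on no more than two days per week; average daily discharge volume is 710 litres, less than the 930 litres limit; assessed value is $60,500, meeting the $52,000 threshold — every condition holds. But applying paragraphs (g)–(h): (g) operates against (c): a current Provisional Waiver is held. (h) is not triggered (no current Schedule F Waiver is held), so (g) stands. So (c) is unavailable.
All of (d)'s requirements are met (the facility's floor area is 3,600 m², under the 3,650 m² limit; a current Schedule 6 Certificate is held). Turning to paragraphs (i)–(p): (i) operates against (d): the reference index is 168, below the 196 limit. (j) applies (a current Category A Declaration is held), but is itself disapplied by (k): (k) applies — the baseline figure is 295, below the 339 limit. (l) applies (discharge temperature exceeds 35 °C), but is itself disapplied by (m): (m) operates — the compliance score is 45 points, under the 48 points limit. (n) operates (a current Category 6 Exemption Letter is held), but yields to (o): (o) operates against (n): a current Class A Clearance is held. (p) is not triggered (the registered capacity is 4,410 units, short of 4,840 units), so (o) stands. So (d) is unavailable.
Exception (e) fails — there is no Category 1 Registration in force.
No exception applies. The general rule governs.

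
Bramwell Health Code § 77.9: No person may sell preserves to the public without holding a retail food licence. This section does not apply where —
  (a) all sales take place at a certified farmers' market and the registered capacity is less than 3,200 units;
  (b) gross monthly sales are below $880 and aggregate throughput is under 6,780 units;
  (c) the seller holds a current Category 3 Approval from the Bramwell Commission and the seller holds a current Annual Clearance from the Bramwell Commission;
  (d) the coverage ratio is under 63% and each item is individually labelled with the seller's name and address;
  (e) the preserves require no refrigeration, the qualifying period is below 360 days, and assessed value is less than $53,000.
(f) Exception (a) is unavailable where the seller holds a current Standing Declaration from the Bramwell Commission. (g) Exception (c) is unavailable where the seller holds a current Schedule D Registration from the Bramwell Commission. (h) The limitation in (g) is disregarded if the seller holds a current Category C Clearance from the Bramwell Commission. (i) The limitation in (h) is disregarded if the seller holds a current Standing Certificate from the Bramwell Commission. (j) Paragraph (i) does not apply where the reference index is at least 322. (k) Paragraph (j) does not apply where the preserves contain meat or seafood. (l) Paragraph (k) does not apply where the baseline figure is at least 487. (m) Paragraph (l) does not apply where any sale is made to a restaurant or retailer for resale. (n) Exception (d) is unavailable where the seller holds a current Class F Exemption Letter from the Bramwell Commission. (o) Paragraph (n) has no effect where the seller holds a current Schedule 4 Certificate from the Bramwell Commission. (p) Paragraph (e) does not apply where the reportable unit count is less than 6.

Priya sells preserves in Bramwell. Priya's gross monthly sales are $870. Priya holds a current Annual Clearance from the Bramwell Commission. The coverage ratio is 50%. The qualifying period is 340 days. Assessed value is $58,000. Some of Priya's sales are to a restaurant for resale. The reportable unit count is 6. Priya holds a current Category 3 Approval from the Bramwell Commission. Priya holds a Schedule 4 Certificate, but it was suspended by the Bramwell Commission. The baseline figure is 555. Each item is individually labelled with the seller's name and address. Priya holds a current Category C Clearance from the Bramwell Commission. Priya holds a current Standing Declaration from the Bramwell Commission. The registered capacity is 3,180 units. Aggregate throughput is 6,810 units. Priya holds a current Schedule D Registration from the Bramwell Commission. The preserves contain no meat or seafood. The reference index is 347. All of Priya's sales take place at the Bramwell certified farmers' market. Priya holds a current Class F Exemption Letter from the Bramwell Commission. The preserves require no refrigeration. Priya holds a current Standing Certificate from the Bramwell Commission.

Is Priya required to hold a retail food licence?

All of (a)'s requirements are met (all sales are at a certified farmers' market; the registered capacity is 3,180 units, less than the 3,200 units limit). But: (f) operates against (a): a current Standing Declaration is held. Exception (a) does not apply.
Exception (b) fails — aggregate throughput is 6,810 units, not under 6,780 units.
Exception (c)'s conditions are all satisfied: a current Category 3 Approval is held; a current Annual Clearance is held. Considering the limiting provisions: (g) would limit (c) — a current Schedule D Registration is held — but (h) sets (g) aside: (h) operates against (g): a current Category C Clearance is held. (i) would limit (h) — a current Standing Certificate is held — but (j) sets (i) aside: (j) operates against (i): the reference index is 347, meeting the 322 threshold. (k) is not engaged (the preserves contain no meat or seafood), so (j) stands. So (c) applies.
Exception (d) is satisfied on its face — the coverage ratio is 50%, under the 63% limit; items are individually labelled. But applying paragraphs (n)–(o): (n) operates against (d): a current Class F Exemption Letter is held. (o), which would lift (n), is not engaged — there is no Schedule 4 Certificate in force. So (d) is unavailable.
Exception (e) requires that assessed value is less than $53,000; but assessed value is $58,000, not less than $53,000, so (e) is unavailable.

No — exception (c) applies; Priya is not required to hold a retail food licence.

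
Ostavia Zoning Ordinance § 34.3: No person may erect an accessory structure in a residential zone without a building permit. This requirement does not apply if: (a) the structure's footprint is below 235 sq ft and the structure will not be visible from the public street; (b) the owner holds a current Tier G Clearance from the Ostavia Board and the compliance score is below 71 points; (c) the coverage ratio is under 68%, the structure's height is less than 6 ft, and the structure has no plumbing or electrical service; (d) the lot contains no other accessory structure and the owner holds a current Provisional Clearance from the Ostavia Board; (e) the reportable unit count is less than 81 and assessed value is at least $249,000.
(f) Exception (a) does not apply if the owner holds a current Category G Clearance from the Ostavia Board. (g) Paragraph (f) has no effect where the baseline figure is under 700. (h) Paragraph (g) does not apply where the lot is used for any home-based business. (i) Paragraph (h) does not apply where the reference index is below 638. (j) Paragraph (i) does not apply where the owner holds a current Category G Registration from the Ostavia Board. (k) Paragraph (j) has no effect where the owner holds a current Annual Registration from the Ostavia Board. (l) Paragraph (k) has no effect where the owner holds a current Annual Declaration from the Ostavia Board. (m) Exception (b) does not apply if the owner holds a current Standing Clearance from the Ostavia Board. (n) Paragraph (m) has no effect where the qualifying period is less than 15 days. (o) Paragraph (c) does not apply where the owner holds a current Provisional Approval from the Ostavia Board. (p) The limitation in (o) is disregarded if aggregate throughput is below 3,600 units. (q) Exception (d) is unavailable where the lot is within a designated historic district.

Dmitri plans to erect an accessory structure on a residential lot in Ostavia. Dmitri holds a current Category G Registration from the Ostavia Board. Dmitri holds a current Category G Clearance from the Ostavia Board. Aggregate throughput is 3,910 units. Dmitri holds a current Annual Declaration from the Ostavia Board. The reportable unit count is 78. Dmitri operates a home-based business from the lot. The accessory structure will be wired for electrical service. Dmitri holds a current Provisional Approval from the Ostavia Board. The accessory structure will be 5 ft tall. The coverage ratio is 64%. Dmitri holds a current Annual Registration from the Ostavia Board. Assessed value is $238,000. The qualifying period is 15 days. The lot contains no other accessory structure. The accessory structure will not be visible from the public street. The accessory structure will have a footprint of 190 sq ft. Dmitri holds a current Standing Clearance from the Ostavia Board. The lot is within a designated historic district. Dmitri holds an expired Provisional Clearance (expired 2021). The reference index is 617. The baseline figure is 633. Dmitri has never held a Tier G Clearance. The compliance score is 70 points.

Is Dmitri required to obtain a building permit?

Yes — Dmitri must obtain a building permit.

Exception (a) is satisfied on its face — the structure's footprint is 190 sq ft, below the 235 sq ft limit; the structure will not be visible from the street. However, paragraphs (f)–(l) must be considered: (f) operates against (a): a current Category G Clearance is held. (g) would limit (f) — the baseline figure is 633, under the 700 limit — but (h) sets (g) aside: (h) operates — a home-based business operates on the lot. (i) would limit (h) — the reference index is 617, below the 638 limit — but (j) sets (i) aside: (j) applies — a current Category G Registration is held. (k) would limit (j) — a current Annual Registration is held — but (l) sets (k) aside: (l) operates against (k): a current Annual Declaration is held. (a) is therefore removed.
Exception (b) requires that the owner holds a current Tier G Clearance from the Ostavia Board; but there is no Tier G Clearance in force, so (b) is unavailable.
Exception (c) requires that the structure has no plumbing or electrical service; but electrical service is planned, so (c) is unavailable.
Exception (d) does not apply: the Provisional Clearance is not current.
Exception (e) does not apply: assessed value is $238,000, short of $249,000.
Every exception is unavailable, so the rule governs.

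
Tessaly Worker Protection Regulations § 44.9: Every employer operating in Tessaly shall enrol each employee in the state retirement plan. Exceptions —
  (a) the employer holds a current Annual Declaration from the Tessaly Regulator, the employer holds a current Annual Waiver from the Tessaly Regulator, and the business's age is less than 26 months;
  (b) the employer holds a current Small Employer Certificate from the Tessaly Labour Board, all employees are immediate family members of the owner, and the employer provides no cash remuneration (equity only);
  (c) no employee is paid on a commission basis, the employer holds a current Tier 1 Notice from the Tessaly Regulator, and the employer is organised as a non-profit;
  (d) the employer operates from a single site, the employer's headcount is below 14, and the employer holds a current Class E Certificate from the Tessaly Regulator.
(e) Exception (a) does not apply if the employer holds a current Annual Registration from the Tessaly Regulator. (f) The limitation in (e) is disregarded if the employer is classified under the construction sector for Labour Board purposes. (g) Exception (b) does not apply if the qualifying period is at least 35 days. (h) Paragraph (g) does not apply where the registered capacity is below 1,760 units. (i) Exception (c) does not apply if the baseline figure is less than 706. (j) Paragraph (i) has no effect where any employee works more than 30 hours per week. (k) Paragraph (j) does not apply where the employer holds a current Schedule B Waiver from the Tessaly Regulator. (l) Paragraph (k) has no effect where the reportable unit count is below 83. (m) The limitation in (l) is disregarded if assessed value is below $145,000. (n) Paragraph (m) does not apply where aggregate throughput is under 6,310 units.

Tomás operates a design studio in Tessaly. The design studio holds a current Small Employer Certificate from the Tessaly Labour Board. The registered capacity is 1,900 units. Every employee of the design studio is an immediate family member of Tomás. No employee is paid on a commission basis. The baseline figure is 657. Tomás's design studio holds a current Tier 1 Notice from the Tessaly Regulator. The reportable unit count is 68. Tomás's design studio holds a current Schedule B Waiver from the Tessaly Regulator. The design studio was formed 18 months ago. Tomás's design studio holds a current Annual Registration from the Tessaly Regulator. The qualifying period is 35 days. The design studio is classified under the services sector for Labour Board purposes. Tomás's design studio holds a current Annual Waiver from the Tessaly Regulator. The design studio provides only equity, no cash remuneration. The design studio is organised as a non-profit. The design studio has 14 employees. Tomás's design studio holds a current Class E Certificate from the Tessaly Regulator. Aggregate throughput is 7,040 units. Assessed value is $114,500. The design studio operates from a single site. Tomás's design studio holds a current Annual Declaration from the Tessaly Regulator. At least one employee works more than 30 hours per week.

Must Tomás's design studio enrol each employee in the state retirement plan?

All of (a)'s requirements are met (a current Annual Declaration is held; a current Annual Waiver is held; the business's age is 18 months, less than the 26 months limit). But: (e) operates against (a): a current Annual Registration is held. (f), which would lift (e), does not operate here — the design studio is classified under the services sector. So (a) is unavailable.
All of (b)'s requirements are met (a current Small Employer Certificate is held; every employee is an immediate family member; remuneration is equity-only). Turning to paragraphs (g)–(h): (g) applies — the qualifying period is 35 days, meeting the 35 days threshold. (h), which would lift (g), is not triggered — the registered capacity is 1,900 units, not below 1,760 units. So (b) is unavailable.
Exception (c) is satisfied on its face — no employee is paid on commission; a current Tier 1 Notice is held; the employer is a non-profit. However, paragraphs (i)–(n) must be considered: (i) is engaged — the baseline figure is 657, less than the 706 limit. (j) would limit (i) — at least one employee exceeds 30 hours/week — but (k) sets (j) aside: (k) is triggered — a current Schedule B Waiver is held. (l) would limit (k) — the reportable unit count is 68, below the 83 limit — but (m) sets (l) aside: (m) operates against (l): assessed value is $114,500, below the $145,000 limit. (n), which would lift (m), is not engaged — aggregate throughput is 7,040 units, not under 6,310 units. (c) is therefore removed.
Exception (d) requires that the employer's headcount is below 14; but the employer's headcount is 14, not below 14, so (d) is unavailable.
No exception is made out. Tomás's design studio falls within the general rule.

Yes — Tomás's design studio must enrol each employee in the state retirement plan.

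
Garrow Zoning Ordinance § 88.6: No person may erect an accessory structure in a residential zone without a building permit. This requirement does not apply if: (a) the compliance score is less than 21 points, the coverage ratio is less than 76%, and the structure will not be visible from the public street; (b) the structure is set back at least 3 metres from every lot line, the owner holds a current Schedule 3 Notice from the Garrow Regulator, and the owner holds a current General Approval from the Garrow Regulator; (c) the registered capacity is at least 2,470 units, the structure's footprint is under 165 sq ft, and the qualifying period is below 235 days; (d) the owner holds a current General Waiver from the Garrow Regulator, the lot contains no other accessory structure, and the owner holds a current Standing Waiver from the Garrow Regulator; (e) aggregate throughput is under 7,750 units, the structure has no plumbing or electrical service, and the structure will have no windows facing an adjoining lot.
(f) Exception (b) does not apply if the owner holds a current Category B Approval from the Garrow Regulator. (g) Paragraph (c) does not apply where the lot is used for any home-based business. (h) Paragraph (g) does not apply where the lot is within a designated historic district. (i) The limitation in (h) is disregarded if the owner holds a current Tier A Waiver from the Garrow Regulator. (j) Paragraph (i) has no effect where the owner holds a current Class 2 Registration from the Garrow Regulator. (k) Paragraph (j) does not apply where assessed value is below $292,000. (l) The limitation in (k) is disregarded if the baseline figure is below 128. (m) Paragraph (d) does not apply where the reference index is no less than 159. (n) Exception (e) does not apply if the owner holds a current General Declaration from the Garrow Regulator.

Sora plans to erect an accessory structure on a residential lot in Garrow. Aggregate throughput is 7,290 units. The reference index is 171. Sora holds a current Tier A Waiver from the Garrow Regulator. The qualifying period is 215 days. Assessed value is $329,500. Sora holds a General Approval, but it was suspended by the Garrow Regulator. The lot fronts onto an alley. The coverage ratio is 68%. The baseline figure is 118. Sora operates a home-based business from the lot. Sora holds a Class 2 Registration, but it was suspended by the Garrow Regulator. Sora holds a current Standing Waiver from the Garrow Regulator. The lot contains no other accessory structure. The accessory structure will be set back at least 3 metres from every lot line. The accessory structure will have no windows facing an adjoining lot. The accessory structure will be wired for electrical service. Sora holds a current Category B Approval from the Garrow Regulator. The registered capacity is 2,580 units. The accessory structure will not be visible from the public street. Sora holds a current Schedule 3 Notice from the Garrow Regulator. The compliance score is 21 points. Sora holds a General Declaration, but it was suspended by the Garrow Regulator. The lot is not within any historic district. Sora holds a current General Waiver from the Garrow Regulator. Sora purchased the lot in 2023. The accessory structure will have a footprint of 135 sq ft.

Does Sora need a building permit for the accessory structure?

Yes — Sora must obtain a building permit.

Exception (a) requires that the compliance score is less than 21 points; but the compliance score is 21 points, not less than 21 points, so (a) is unavailable.
Exception (b) does not apply: there is no General Approval in force.
All of (c)'s requirements are met (the registered capacity is 2,580 units, meeting the 2,470 units threshold; the structure's footprint is 135 sq ft, under the 165 sq ft limit; the qualifying period is 215 days, below the 235 days limit). However, paragraphs (g)–(l) must be considered: (g) operates against (c): a home-based business operates on the lot. (h) is not engaged (the lot is not in a historic district), so (g) stands. Exception (c) does not apply.
Exception (d) is satisfied on its face — a current General Waiver is held; the lot has no other accessory structure; a current Standing Waiver is held. However, paragraph (m) must be considered: (m) operates — the reference index is 171, meeting the 159 threshold. (d) is therefore removed.
Exception (e) requires that the structure has no plumbing or electrical service; but electrical service is planned, so (e) is unavailable.
No exception is made out. Sora falls within the general rule.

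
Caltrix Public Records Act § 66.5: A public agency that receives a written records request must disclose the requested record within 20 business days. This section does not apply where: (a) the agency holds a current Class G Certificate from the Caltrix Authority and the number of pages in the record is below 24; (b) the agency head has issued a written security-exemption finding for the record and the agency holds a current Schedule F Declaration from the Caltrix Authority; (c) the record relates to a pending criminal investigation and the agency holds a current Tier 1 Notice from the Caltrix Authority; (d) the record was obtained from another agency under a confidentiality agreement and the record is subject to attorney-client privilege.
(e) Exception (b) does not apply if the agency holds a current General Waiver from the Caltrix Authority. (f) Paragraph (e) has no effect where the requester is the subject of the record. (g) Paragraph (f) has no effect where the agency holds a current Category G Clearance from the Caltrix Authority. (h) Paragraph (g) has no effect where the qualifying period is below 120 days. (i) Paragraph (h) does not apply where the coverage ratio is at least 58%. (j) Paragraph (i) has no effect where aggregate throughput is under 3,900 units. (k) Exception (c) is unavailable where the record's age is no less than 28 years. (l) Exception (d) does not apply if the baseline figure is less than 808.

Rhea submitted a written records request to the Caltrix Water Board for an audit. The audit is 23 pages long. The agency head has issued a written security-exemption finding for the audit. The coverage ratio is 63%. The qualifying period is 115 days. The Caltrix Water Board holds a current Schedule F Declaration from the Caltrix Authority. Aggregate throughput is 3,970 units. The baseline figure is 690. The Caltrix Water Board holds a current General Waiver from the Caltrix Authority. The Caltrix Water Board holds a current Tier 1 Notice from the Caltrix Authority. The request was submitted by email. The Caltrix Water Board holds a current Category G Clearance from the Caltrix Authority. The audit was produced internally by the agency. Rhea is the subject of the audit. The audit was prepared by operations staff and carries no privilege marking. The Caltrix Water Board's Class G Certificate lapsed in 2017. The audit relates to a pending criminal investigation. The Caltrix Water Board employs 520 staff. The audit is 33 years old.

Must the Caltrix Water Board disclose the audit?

Yes — the Caltrix Water Board must disclose the audit.

Exception (a) fails — there is no Class G Certificate in force.
Exception (b) is satisfied on its face — a written security-exemption finding has been issued; a current Schedule F Declaration is held. But applying paragraphs (e)–(j): (e) operates against (b): a current General Waiver is held. (f) applies (Rhea is the subject of the audit), but is displaced by (g): (g) operates against (f): a current Category G Clearance is held. (h) would limit (g) — the qualifying period is 115 days, below the 120 days limit — but (i) sets (h) aside: (i) operates against (h): the coverage ratio is 63%, meeting the 58% threshold. (j) does not operate here (aggregate throughput is 3,970 units, not under 3,900 units), so (i) stands. (b) is therefore removed.
Exception (c) is satisfied on its face — the audit relates to a pending investigation; a current Tier 1 Notice is held. However, paragraph (k) must be considered: (k) applies — the record's age is 33 years, meeting the 28 years threshold. Exception (c) does not apply.
Exception (d) does not apply: the audit was produced internally.
No exception is made out. the Caltrix Water Board falls within the general rule.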